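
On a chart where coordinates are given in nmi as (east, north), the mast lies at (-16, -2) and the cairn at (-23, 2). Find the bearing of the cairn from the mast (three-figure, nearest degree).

300°

Δeast = -23 − -16 = -7.00; Δnorth = 2 − -2 = 4.00.
Bearing = atan2(Δeast, Δnorth) mod 360° = 299.74° ≈ 300°.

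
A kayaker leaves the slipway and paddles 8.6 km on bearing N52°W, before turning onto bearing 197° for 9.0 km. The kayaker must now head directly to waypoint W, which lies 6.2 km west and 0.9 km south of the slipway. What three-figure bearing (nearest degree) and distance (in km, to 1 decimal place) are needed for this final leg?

Leg 1 (N52°W, 8.6 km): east 8.6 sin 308° = -6.78, north 8.6 cos 308° = 5.29
Leg 2 (197°, 9.0 km): east 9.0 sin 197° = -2.63, north 9.0 cos 197° = -8.61
Current position: (-9.41, -3.31). Target: (-6.2, -0.9). Remaining: Δeast = 3.21, Δnorth = 2.41.
Bearing = atan2(3.21, 2.41) mod 360° = 53.06°; distance = √((3.21)² + (2.41)²) = 4.014 km.

053°, 4.0 km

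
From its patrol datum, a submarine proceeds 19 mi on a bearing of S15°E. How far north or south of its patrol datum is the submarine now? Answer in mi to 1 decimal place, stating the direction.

18.4 mi south

Leg 1 (S15°E, 19 mi): east 19 sin 165° = 4.92, north 19 cos 165° = -18.35
Net north component: -18.35 mi.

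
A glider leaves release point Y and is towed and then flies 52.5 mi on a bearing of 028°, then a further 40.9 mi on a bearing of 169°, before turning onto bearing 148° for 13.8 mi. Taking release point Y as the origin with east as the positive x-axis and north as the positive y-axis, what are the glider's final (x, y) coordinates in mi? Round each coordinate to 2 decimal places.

Leg 1 (028°, 52.5 mi): east 52.5 sin 28° = 24.65, north 52.5 cos 28° = 46.35
Leg 2 (169°, 40.9 mi): east 40.9 sin 169° = 7.80, north 40.9 cos 169° = -40.15
Leg 3 (148°, 13.8 mi): east 13.8 sin 148° = 7.31, north 13.8 cos 148° = -11.70
Summing: 39.76 mi east, -5.50 mi north → (39.76, -5.50).

(39.76, -5.50)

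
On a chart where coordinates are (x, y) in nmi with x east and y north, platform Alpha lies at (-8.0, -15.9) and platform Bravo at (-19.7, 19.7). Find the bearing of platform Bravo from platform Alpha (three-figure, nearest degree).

342°

Δeast = -19.7 − -8.0 = -11.70; Δnorth = 19.7 − -15.9 = 35.60.
Bearing = atan2(Δeast, Δnorth) mod 360° = 341.81° ≈ 342°.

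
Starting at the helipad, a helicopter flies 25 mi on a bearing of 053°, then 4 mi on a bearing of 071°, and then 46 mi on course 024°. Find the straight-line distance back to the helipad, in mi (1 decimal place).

Leg 1 (053°, 25 mi): east 25 sin 53° = 19.97, north 25 cos 53° = 15.05
Leg 2 (071°, 4 mi): east 4 sin 71° = 3.78, north 4 cos 71° = 1.30
Leg 3 (024°, 46 mi): east 46 sin 24° = 18.71, north 46 cos 24° = 42.02
Net: 42.46 east, 58.37 north. Distance = √((42.46)² + (58.37)²) = 72.179 mi.

72.2 mi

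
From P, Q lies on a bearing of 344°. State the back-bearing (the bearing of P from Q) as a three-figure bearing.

164°

Back-bearing = 344° − 180° = 164°.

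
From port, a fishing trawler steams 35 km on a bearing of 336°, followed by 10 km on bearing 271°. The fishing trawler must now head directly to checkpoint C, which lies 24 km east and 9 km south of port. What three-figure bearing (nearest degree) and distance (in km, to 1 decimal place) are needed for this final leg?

130°, 63.4 km

Leg 1 (336°, 35 km): east 35 sin 336° = -14.24, north 35 cos 336° = 31.97
Leg 2 (271°, 10 km): east 10 sin 271° = -10.00, north 10 cos 271° = 0.17
Current position: (-24.23, 32.15). Target: (24, -9). Remaining: Δeast = 48.23, Δnorth = -41.15.
Bearing = atan2(48.23, -41.15) mod 360° = 130.47°; distance = √((48.23)² + (-41.15)²) = 63.402 km.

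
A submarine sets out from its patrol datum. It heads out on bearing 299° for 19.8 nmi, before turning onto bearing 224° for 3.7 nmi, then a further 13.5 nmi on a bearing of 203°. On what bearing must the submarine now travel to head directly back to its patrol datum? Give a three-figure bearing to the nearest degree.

078°

Leg 1 (299°, 19.8 nmi): east 19.8 sin 299° = -17.32, north 19.8 cos 299° = 9.60
Leg 2 (224°, 3.7 nmi): east 3.7 sin 224° = -2.57, north 3.7 cos 224° = -2.66
Leg 3 (203°, 13.5 nmi): east 13.5 sin 203° = -5.27, north 13.5 cos 203° = -12.43
Net displacement: -25.16 east, -5.49 north. Direction back to start is (25.16, 5.49): bearing = atan2(25.16, 5.49) mod 360° = 77.69° ≈ 078°.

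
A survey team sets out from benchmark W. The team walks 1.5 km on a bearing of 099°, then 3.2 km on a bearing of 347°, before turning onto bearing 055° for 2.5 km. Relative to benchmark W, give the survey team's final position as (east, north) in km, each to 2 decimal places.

(2.81, 4.32)

Leg 1 (099°, 1.5 km): east 1.5 sin 99° = 1.48, north 1.5 cos 99° = -0.23
Leg 2 (347°, 3.2 km): east 3.2 sin 347° = -0.72, north 3.2 cos 347° = 3.12
Leg 3 (055°, 2.5 km): east 2.5 sin 55° = 2.05, north 2.5 cos 55° = 1.43
Summing: 2.81 km east, 4.32 km north → (2.81, 4.32).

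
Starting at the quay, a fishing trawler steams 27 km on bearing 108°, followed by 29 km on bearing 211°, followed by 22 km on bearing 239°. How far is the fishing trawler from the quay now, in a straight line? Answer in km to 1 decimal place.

45.3 km

Leg 1 (108°, 27 km): east 27 sin 108° = 25.68, north 27 cos 108° = -8.34
Leg 2 (211°, 29 km): east 29 sin 211° = -14.94, north 29 cos 211° = -24.86
Leg 3 (239°, 22 km): east 22 sin 239° = -18.86, north 22 cos 239° = -11.33
Net: -8.12 east, -44.53 north. Distance = √((-8.12)² + (-44.53)²) = 45.266 km.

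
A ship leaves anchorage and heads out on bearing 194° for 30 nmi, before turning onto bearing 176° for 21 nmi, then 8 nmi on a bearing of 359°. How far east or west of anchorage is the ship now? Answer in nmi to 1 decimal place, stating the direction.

Leg 1 (194°, 30 nmi): east 30 sin 194° = -7.26, north 30 cos 194° = -29.11
Leg 2 (176°, 21 nmi): east 21 sin 176° = 1.46, north 21 cos 176° = -20.95
Leg 3 (359°, 8 nmi): east 8 sin 359° = -0.14, north 8 cos 359° = 8.00
Net east component: -5.93 nmi.

5.9 nmi west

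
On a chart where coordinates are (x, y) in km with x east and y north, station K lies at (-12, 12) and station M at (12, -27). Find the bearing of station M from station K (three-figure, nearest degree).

148°

Δeast = 12 − -12 = 24.00; Δnorth = -27 − 12 = -39.00.
Bearing = atan2(Δeast, Δnorth) mod 360° = 148.39° ≈ 148°.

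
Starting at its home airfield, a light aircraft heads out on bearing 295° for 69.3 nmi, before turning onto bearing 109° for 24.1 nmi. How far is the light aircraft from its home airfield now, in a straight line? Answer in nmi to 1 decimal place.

Leg 1 (295°, 69.3 nmi): east 69.3 sin 295° = -62.81, north 69.3 cos 295° = 29.29
Leg 2 (109°, 24.1 nmi): east 24.1 sin 109° = 22.79, north 24.1 cos 109° = -7.85
Net: -40.02 east, 21.44 north. Distance = √((-40.02)² + (21.44)²) = 45.402 nmi.

45.4 nmi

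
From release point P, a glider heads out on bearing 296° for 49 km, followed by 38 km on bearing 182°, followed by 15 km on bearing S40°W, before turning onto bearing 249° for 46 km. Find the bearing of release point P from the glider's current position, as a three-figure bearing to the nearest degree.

Leg 1 (296°, 49 km): east 49 sin 296° = -44.04, north 49 cos 296° = 21.48
Leg 2 (182°, 38 km): east 38 sin 182° = -1.33, north 38 cos 182° = -37.98
Leg 3 (S40°W, 15 km): east 15 sin 220° = -9.64, north 15 cos 220° = -11.49
Leg 4 (249°, 46 km): east 46 sin 249° = -42.94, north 46 cos 249° = -16.48
Net displacement: -97.95 east, -44.47 north. Direction back to start is (97.95, 44.47): bearing = atan2(97.95, 44.47) mod 360° = 65.58° ≈ 066°.

066°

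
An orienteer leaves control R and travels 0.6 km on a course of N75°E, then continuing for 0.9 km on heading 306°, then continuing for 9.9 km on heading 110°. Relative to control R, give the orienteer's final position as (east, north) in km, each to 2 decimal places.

(9.15, -2.70)

Leg 1 (N75°E, 0.6 km): east 0.6 sin 75° = 0.58, north 0.6 cos 75° = 0.16
Leg 2 (306°, 0.9 km): east 0.9 sin 306° = -0.73, north 0.9 cos 306° = 0.53
Leg 3 (110°, 9.9 km): east 9.9 sin 110° = 9.30, north 9.9 cos 110° = -3.39
Summing: 9.15 km east, -2.70 km north → (9.15, -2.70).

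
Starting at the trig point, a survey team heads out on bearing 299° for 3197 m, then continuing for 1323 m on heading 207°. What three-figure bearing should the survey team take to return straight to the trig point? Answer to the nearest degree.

096°

Leg 1 (299°, 3197 m): east 3197 sin 299° = -2796.16, north 3197 cos 299° = 1549.94
Leg 2 (207°, 1323 m): east 1323 sin 207° = -600.63, north 1323 cos 207° = -1178.80
Net displacement: -3396.79 east, 371.13 north. Direction back to start is (3396.79, -371.13): bearing = atan2(3396.79, -371.13) mod 360° = 96.24° ≈ 096°.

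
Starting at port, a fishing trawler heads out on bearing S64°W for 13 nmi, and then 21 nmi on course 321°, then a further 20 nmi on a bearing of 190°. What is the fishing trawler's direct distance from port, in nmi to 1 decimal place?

29.8 nmi

Leg 1 (S64°W, 13 nmi): east 13 sin 244° = -11.68, north 13 cos 244° = -5.70
Leg 2 (321°, 21 nmi): east 21 sin 321° = -13.22, north 21 cos 321° = 16.32
Leg 3 (190°, 20 nmi): east 20 sin 190° = -3.47, north 20 cos 190° = -19.70
Net: -28.37 east, -9.07 north. Distance = √((-28.37)² + (-9.07)²) = 29.789 nmi.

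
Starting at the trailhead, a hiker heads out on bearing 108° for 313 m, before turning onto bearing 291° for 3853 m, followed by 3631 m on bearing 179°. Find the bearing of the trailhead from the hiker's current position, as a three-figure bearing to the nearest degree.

Leg 1 (108°, 313 m): east 313 sin 108° = 297.68, north 313 cos 108° = -96.72
Leg 2 (291°, 3853 m): east 3853 sin 291° = -3597.09, north 3853 cos 291° = 1380.79
Leg 3 (179°, 3631 m): east 3631 sin 179° = 63.37, north 3631 cos 179° = -3630.45
Net displacement: -3236.04 east, -2346.38 north. Direction back to start is (3236.04, 2346.38): bearing = atan2(3236.04, 2346.38) mod 360° = 54.05° ≈ 054°.

054°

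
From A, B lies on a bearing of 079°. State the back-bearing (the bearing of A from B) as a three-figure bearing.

Back-bearing = 079° + 180° = 259°.

259°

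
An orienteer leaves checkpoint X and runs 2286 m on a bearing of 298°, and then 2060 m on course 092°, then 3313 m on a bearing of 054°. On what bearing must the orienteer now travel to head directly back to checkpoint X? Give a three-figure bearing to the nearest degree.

223°

Leg 1 (298°, 2286 m): east 2286 sin 298° = -2018.42, north 2286 cos 298° = 1073.21
Leg 2 (092°, 2060 m): east 2060 sin 92° = 2058.75, north 2060 cos 92° = -71.89
Leg 3 (054°, 3313 m): east 3313 sin 54° = 2680.27, north 3313 cos 54° = 1947.33
Net displacement: 2720.60 east, 2948.65 north. Direction back to start is (-2720.60, -2948.65): bearing = atan2(-2720.60, -2948.65) mod 360° = 222.70° ≈ 223°.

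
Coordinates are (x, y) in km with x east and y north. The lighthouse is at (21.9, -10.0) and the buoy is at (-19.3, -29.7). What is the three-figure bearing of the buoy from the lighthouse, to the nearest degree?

Δeast = -19.3 − 21.9 = -41.20; Δnorth = -29.7 − -10.0 = -19.70.
Bearing = atan2(Δeast, Δnorth) mod 360° = 244.44° ≈ 244°.

244°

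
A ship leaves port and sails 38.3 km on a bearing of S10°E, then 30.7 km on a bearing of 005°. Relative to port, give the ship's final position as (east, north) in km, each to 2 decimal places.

Leg 1 (S10°E, 38.3 km): east 38.3 sin 170° = 6.65, north 38.3 cos 170° = -37.72
Leg 2 (005°, 30.7 km): east 30.7 sin 5° = 2.68, north 30.7 cos 5° = 30.58
Summing: 9.33 km east, -7.13 km north → (9.33, -7.13).

(9.33, -7.13)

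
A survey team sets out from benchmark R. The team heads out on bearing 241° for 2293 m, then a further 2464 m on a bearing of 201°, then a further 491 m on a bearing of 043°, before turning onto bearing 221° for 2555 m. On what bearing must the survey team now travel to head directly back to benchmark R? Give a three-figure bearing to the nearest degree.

040°

Leg 1 (241°, 2293 m): east 2293 sin 241° = -2005.50, north 2293 cos 241° = -1111.67
Leg 2 (201°, 2464 m): east 2464 sin 201° = -883.02, north 2464 cos 201° = -2300.34
Leg 3 (043°, 491 m): east 491 sin 43° = 334.86, north 491 cos 43° = 359.09
Leg 4 (221°, 2555 m): east 2555 sin 221° = -1676.23, north 2555 cos 221° = -1928.28
Net displacement: -4229.89 east, -4981.20 north. Direction back to start is (4229.89, 4981.20): bearing = atan2(4229.89, 4981.20) mod 360° = 40.34° ≈ 040°.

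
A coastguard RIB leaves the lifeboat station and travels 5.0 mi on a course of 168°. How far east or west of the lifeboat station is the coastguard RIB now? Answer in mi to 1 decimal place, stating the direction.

1.0 mi east

Leg 1 (168°, 5.0 mi): east 5.0 sin 168° = 1.04, north 5.0 cos 168° = -4.89
Net east component: 1.04 mi.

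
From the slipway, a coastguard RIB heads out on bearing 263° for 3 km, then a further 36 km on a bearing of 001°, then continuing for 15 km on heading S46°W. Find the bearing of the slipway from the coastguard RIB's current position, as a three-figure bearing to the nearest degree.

152°

Leg 1 (263°, 3 km): east 3 sin 263° = -2.98, north 3 cos 263° = -0.37
Leg 2 (001°, 36 km): east 36 sin 1° = 0.63, north 36 cos 1° = 35.99
Leg 3 (S46°W, 15 km): east 15 sin 226° = -10.79, north 15 cos 226° = -10.42
Net displacement: -13.14 east, 25.21 north. Direction back to start is (13.14, -25.21): bearing = atan2(13.14, -25.21) mod 360° = 152.47° ≈ 152°.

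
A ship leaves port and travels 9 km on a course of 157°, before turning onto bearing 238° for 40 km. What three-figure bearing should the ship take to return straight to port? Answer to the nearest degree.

Leg 1 (157°, 9 km): east 9 sin 157° = 3.52, north 9 cos 157° = -8.28
Leg 2 (238°, 40 km): east 40 sin 238° = -33.92, north 40 cos 238° = -21.20
Net displacement: -30.41 east, -29.48 north. Direction back to start is (30.41, 29.48): bearing = atan2(30.41, 29.48) mod 360° = 45.88° ≈ 046°.

046°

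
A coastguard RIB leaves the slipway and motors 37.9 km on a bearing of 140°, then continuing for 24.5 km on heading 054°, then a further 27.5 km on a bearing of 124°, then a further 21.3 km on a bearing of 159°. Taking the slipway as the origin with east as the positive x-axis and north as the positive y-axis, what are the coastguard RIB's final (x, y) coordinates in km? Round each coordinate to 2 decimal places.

Leg 1 (140°, 37.9 km): east 37.9 sin 140° = 24.36, north 37.9 cos 140° = -29.03
Leg 2 (054°, 24.5 km): east 24.5 sin 54° = 19.82, north 24.5 cos 54° = 14.40
Leg 3 (124°, 27.5 km): east 27.5 sin 124° = 22.80, north 27.5 cos 124° = -15.38
Leg 4 (159°, 21.3 km): east 21.3 sin 159° = 7.63, north 21.3 cos 159° = -19.89
Summing: 74.61 km east, -49.90 km north → (74.61, -49.90).

(74.61, -49.90)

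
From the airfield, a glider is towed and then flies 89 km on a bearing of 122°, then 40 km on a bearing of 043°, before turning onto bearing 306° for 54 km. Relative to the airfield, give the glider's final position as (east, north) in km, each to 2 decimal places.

Leg 1 (122°, 89 km): east 89 sin 122° = 75.48, north 89 cos 122° = -47.16
Leg 2 (043°, 40 km): east 40 sin 43° = 27.28, north 40 cos 43° = 29.25
Leg 3 (306°, 54 km): east 54 sin 306° = -43.69, north 54 cos 306° = 31.74
Summing: 59.07 km east, 13.83 km north → (59.07, 13.83).

(59.07, 13.83)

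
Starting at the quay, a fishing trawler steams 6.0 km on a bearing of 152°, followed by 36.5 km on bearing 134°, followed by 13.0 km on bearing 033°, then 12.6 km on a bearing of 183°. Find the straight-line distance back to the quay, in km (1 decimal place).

Leg 1 (152°, 6.0 km): east 6.0 sin 152° = 2.82, north 6.0 cos 152° = -5.30
Leg 2 (134°, 36.5 km): east 36.5 sin 134° = 26.26, north 36.5 cos 134° = -25.36
Leg 3 (033°, 13.0 km): east 13.0 sin 33° = 7.08, north 13.0 cos 33° = 10.90
Leg 4 (183°, 12.6 km): east 12.6 sin 183° = -0.66, north 12.6 cos 183° = -12.58
Net: 35.49 east, -32.33 north. Distance = √((35.49)² + (-32.33)²) = 48.013 km.

48.0 km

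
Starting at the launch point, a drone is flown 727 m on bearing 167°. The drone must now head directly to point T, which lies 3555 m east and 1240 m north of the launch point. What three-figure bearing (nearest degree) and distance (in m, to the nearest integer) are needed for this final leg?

060°, 3911 m

Leg 1 (167°, 727 m): east 727 sin 167° = 163.54, north 727 cos 167° = -708.37
Current position: (163.54, -708.37). Target: (3555, 1240). Remaining: Δeast = 3391.46, Δnorth = 1948.37.
Bearing = atan2(3391.46, 1948.37) mod 360° = 60.12°; distance = √((3391.46)² + (1948.37)²) = 3911.284 m.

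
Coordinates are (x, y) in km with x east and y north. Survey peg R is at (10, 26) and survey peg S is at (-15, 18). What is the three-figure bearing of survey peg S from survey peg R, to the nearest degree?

Δeast = -15 − 10 = -25.00; Δnorth = 18 − 26 = -8.00.
Bearing = atan2(Δeast, Δnorth) mod 360° = 252.26° ≈ 252°.

252°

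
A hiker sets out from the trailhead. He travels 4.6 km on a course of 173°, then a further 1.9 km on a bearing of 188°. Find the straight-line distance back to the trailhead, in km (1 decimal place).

6.5 km

Leg 1 (173°, 4.6 km): east 4.6 sin 173° = 0.56, north 4.6 cos 173° = -4.57
Leg 2 (188°, 1.9 km): east 1.9 sin 188° = -0.26, north 1.9 cos 188° = -1.88
Net: 0.30 east, -6.45 north. Distance = √((0.30)² + (-6.45)²) = 6.454 km.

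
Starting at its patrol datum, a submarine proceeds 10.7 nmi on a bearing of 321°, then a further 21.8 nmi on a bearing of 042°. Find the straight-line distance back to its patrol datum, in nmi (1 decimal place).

25.7 nmi

Leg 1 (321°, 10.7 nmi): east 10.7 sin 321° = -6.73, north 10.7 cos 321° = 8.32
Leg 2 (042°, 21.8 nmi): east 21.8 sin 42° = 14.59, north 21.8 cos 42° = 16.20
Net: 7.85 east, 24.52 north. Distance = √((7.85)² + (24.52)²) = 25.743 nmi.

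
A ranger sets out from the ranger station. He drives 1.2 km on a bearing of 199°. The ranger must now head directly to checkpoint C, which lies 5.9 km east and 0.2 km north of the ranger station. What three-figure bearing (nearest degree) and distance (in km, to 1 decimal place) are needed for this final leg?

078°, 6.4 km

Leg 1 (199°, 1.2 km): east 1.2 sin 199° = -0.39, north 1.2 cos 199° = -1.13
Current position: (-0.39, -1.13). Target: (5.9, 0.2). Remaining: Δeast = 6.29, Δnorth = 1.33.
Bearing = atan2(6.29, 1.33) mod 360° = 78.02°; distance = √((6.29)² + (1.33)²) = 6.431 km.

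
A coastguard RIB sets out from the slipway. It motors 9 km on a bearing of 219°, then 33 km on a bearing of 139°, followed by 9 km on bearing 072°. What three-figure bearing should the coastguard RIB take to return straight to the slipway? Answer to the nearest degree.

320°

Leg 1 (219°, 9 km): east 9 sin 219° = -5.66, north 9 cos 219° = -6.99
Leg 2 (139°, 33 km): east 33 sin 139° = 21.65, north 33 cos 139° = -24.91
Leg 3 (072°, 9 km): east 9 sin 72° = 8.56, north 9 cos 72° = 2.78
Net displacement: 24.55 east, -29.12 north. Direction back to start is (-24.55, 29.12): bearing = atan2(-24.55, 29.12) mod 360° = 319.87° ≈ 320°.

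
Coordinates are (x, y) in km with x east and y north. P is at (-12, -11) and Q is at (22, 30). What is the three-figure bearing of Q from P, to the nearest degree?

040°

Δeast = 22 − -12 = 34.00; Δnorth = 30 − -11 = 41.00.
Bearing = atan2(Δeast, Δnorth) mod 360° = 39.67° ≈ 040°.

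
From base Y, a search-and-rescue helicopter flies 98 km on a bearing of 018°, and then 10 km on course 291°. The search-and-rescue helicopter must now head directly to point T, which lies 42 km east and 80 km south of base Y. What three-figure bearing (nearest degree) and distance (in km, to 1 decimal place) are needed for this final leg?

Leg 1 (018°, 98 km): east 98 sin 18° = 30.28, north 98 cos 18° = 93.20
Leg 2 (291°, 10 km): east 10 sin 291° = -9.34, north 10 cos 291° = 3.58
Current position: (20.95, 96.79). Target: (42, -80). Remaining: Δeast = 21.05, Δnorth = -176.79.
Bearing = atan2(21.05, -176.79) mod 360° = 173.21°; distance = √((21.05)² + (-176.79)²) = 178.036 km.

173°, 178.0 km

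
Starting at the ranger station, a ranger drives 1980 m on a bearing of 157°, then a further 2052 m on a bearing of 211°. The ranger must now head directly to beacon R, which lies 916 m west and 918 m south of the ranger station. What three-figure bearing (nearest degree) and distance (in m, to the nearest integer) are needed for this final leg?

Leg 1 (157°, 1980 m): east 1980 sin 157° = 773.65, north 1980 cos 157° = -1822.60
Leg 2 (211°, 2052 m): east 2052 sin 211° = -1056.86, north 2052 cos 211° = -1758.91
Current position: (-283.21, -3581.51). Target: (-916, -918). Remaining: Δeast = -632.79, Δnorth = 2663.51.
Bearing = atan2(-632.79, 2663.51) mod 360° = 346.64°; distance = √((-632.79)² + (2663.51)²) = 2737.643 m.

347°, 2738 m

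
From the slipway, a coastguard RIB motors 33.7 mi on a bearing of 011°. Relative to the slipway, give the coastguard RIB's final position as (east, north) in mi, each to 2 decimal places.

(6.43, 33.08)

Leg 1 (011°, 33.7 mi): east 33.7 sin 11° = 6.43, north 33.7 cos 11° = 33.08
Summing: 6.43 mi east, 33.08 mi north → (6.43, 33.08).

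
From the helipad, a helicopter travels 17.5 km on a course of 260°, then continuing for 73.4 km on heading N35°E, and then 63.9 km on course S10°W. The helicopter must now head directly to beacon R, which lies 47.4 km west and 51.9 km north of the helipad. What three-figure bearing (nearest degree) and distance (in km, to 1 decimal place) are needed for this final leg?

313°, 84.1 km

Leg 1 (260°, 17.5 km): east 17.5 sin 260° = -17.23, north 17.5 cos 260° = -3.04
Leg 2 (N35°E, 73.4 km): east 73.4 sin 35° = 42.10, north 73.4 cos 35° = 60.13
Leg 3 (S10°W, 63.9 km): east 63.9 sin 190° = -11.10, north 63.9 cos 190° = -62.93
Current position: (13.77, -5.84). Target: (-47.4, 51.9). Remaining: Δeast = -61.17, Δnorth = 57.74.
Bearing = atan2(-61.17, 57.74) mod 360° = 313.35°; distance = √((-61.17)² + (57.74)²) = 84.119 km.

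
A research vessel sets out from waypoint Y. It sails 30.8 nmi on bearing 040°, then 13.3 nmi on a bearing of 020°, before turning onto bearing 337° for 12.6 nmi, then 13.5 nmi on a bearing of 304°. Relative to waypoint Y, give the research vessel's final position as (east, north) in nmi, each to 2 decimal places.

(8.23, 55.24)

Leg 1 (040°, 30.8 nmi): east 30.8 sin 40° = 19.80, north 30.8 cos 40° = 23.59
Leg 2 (020°, 13.3 nmi): east 13.3 sin 20° = 4.55, north 13.3 cos 20° = 12.50
Leg 3 (337°, 12.6 nmi): east 12.6 sin 337° = -4.92, north 12.6 cos 337° = 11.60
Leg 4 (304°, 13.5 nmi): east 13.5 sin 304° = -11.19, north 13.5 cos 304° = 7.55
Summing: 8.23 nmi east, 55.24 nmi north → (8.23, 55.24).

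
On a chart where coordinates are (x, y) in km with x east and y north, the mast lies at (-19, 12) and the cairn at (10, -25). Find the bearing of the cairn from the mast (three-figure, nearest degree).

Δeast = 10 − -19 = 29.00; Δnorth = -25 − 12 = -37.00.
Bearing = atan2(Δeast, Δnorth) mod 360° = 141.91° ≈ 142°.

142°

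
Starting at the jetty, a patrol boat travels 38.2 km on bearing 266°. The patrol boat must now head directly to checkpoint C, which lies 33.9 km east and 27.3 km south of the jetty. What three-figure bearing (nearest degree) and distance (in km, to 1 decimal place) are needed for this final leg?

109°, 76.1 km

Leg 1 (266°, 38.2 km): east 38.2 sin 266° = -38.11, north 38.2 cos 266° = -2.66
Current position: (-38.11, -2.66). Target: (33.9, -27.3). Remaining: Δeast = 72.01, Δnorth = -24.64.
Bearing = atan2(72.01, -24.64) mod 360° = 108.89°; distance = √((72.01)² + (-24.64)²) = 76.105 km.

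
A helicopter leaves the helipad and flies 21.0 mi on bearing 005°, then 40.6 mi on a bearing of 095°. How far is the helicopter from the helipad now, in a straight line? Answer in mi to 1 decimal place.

Leg 1 (005°, 21.0 mi): east 21.0 sin 5° = 1.83, north 21.0 cos 5° = 20.92
Leg 2 (095°, 40.6 mi): east 40.6 sin 95° = 40.45, north 40.6 cos 95° = -3.54
Net: 42.28 east, 17.38 north. Distance = √((42.28)² + (17.38)²) = 45.710 mi.

45.7 mi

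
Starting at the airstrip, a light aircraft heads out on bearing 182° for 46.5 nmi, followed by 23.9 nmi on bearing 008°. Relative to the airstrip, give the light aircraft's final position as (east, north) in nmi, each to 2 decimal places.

Leg 1 (182°, 46.5 nmi): east 46.5 sin 182° = -1.62, north 46.5 cos 182° = -46.47
Leg 2 (008°, 23.9 nmi): east 23.9 sin 8° = 3.33, north 23.9 cos 8° = 23.67
Summing: 1.70 nmi east, -22.80 nmi north → (1.70, -22.80).

(1.70, -22.80)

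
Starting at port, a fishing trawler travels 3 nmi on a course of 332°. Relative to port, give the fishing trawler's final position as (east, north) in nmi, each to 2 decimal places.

Leg 1 (332°, 3 nmi): east 3 sin 332° = -1.41, north 3 cos 332° = 2.65
Summing: -1.41 nmi east, 2.65 nmi north → (-1.41, 2.65).

(-1.41, 2.65)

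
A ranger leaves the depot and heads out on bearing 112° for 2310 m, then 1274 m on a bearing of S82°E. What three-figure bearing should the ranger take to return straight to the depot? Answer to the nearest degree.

Leg 1 (112°, 2310 m): east 2310 sin 112° = 2141.79, north 2310 cos 112° = -865.34
Leg 2 (S82°E, 1274 m): east 1274 sin 98° = 1261.60, north 1274 cos 98° = -177.31
Net displacement: 3403.40 east, -1042.65 north. Direction back to start is (-3403.40, 1042.65): bearing = atan2(-3403.40, 1042.65) mod 360° = 287.03° ≈ 287°.

287°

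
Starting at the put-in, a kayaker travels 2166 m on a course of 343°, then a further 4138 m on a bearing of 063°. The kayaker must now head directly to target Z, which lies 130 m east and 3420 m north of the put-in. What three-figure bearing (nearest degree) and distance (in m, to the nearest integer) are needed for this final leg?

260°, 2971 m

Leg 1 (343°, 2166 m): east 2166 sin 343° = -633.28, north 2166 cos 343° = 2071.36
Leg 2 (063°, 4138 m): east 4138 sin 63° = 3686.98, north 4138 cos 63° = 1878.61
Current position: (3053.71, 3949.97). Target: (130, 3420). Remaining: Δeast = -2923.71, Δnorth = -529.97.
Bearing = atan2(-2923.71, -529.97) mod 360° = 259.73°; distance = √((-2923.71)² + (-529.97)²) = 2971.352 m.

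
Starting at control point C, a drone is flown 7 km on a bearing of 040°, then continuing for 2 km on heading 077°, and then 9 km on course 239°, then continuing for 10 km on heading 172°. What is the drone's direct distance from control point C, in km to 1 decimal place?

Leg 1 (040°, 7 km): east 7 sin 40° = 4.50, north 7 cos 40° = 5.36
Leg 2 (077°, 2 km): east 2 sin 77° = 1.95, north 2 cos 77° = 0.45
Leg 3 (239°, 9 km): east 9 sin 239° = -7.71, north 9 cos 239° = -4.64
Leg 4 (172°, 10 km): east 10 sin 172° = 1.39, north 10 cos 172° = -9.90
Net: 0.13 east, -8.73 north. Distance = √((0.13)² + (-8.73)²) = 8.727 km.

8.7 km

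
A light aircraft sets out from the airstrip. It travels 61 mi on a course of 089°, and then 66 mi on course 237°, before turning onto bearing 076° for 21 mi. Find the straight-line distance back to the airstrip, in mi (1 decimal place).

Leg 1 (089°, 61 mi): east 61 sin 89° = 60.99, north 61 cos 89° = 1.06
Leg 2 (237°, 66 mi): east 66 sin 237° = -55.35, north 66 cos 237° = -35.95
Leg 3 (076°, 21 mi): east 21 sin 76° = 20.38, north 21 cos 76° = 5.08
Net: 26.01 east, -29.80 north. Distance = √((26.01)² + (-29.80)²) = 39.559 mi.

39.6 mi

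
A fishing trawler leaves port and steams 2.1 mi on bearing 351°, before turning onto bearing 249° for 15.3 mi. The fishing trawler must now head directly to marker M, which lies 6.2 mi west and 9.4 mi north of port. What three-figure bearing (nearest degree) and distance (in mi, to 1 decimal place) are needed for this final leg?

033°, 15.3 mi

Leg 1 (351°, 2.1 mi): east 2.1 sin 351° = -0.33, north 2.1 cos 351° = 2.07
Leg 2 (249°, 15.3 mi): east 15.3 sin 249° = -14.28, north 15.3 cos 249° = -5.48
Current position: (-14.61, -3.41). Target: (-6.2, 9.4). Remaining: Δeast = 8.41, Δnorth = 12.81.
Bearing = atan2(8.41, 12.81) mod 360° = 33.30°; distance = √((8.41)² + (12.81)²) = 15.324 mi.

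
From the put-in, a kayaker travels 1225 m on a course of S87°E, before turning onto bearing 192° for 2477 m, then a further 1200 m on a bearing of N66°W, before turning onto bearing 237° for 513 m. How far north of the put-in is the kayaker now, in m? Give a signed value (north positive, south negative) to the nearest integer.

-2278 m

Leg 1 (S87°E, 1225 m): east 1225 sin 93° = 1223.32, north 1225 cos 93° = -64.11
Leg 2 (192°, 2477 m): east 2477 sin 192° = -515.00, north 2477 cos 192° = -2422.87
Leg 3 (N66°W, 1200 m): east 1200 sin 294° = -1096.25, north 1200 cos 294° = 488.08
Leg 4 (237°, 513 m): east 513 sin 237° = -430.24, north 513 cos 237° = -279.40
Net north component: -2278.30 m.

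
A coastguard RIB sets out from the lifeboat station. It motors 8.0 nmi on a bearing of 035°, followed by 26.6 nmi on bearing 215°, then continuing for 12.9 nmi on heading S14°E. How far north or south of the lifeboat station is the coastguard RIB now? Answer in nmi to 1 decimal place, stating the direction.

27.8 nmi south

Leg 1 (035°, 8.0 nmi): east 8.0 sin 35° = 4.59, north 8.0 cos 35° = 6.55
Leg 2 (215°, 26.6 nmi): east 26.6 sin 215° = -15.26, north 26.6 cos 215° = -21.79
Leg 3 (S14°E, 12.9 nmi): east 12.9 sin 166° = 3.12, north 12.9 cos 166° = -12.52
Net north component: -27.75 nmi.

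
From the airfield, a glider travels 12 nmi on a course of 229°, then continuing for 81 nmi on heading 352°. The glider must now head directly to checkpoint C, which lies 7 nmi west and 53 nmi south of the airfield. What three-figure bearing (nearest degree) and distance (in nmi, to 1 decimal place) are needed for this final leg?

174°, 126.0 nmi

Leg 1 (229°, 12 nmi): east 12 sin 229° = -9.06, north 12 cos 229° = -7.87
Leg 2 (352°, 81 nmi): east 81 sin 352° = -11.27, north 81 cos 352° = 80.21
Current position: (-20.33, 72.34). Target: (-7, -53). Remaining: Δeast = 13.33, Δnorth = -125.34.
Bearing = atan2(13.33, -125.34) mod 360° = 173.93°; distance = √((13.33)² + (-125.34)²) = 126.046 nmi.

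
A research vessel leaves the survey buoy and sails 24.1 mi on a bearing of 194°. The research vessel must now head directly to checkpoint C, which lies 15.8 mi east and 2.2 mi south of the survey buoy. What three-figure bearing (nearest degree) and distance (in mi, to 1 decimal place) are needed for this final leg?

Leg 1 (194°, 24.1 mi): east 24.1 sin 194° = -5.83, north 24.1 cos 194° = -23.38
Current position: (-5.83, -23.38). Target: (15.8, -2.2). Remaining: Δeast = 21.63, Δnorth = 21.18.
Bearing = atan2(21.63, 21.18) mod 360° = 45.60°; distance = √((21.63)² + (21.18)²) = 30.276 mi.

046°, 30.3 mi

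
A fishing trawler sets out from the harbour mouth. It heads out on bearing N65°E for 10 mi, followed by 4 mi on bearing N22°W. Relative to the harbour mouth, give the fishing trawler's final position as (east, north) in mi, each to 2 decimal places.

(7.56, 7.93)

Leg 1 (N65°E, 10 mi): east 10 sin 65° = 9.06, north 10 cos 65° = 4.23
Leg 2 (N22°W, 4 mi): east 4 sin 338° = -1.50, north 4 cos 338° = 3.71
Summing: 7.56 mi east, 7.93 mi north → (7.56, 7.93).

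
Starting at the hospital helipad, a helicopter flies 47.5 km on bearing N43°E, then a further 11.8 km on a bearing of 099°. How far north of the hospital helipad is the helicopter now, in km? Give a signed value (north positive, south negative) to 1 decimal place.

32.9 km

Leg 1 (N43°E, 47.5 km): east 47.5 sin 43° = 32.39, north 47.5 cos 43° = 34.74
Leg 2 (099°, 11.8 km): east 11.8 sin 99° = 11.65, north 11.8 cos 99° = -1.85
Net north component: 32.89 km.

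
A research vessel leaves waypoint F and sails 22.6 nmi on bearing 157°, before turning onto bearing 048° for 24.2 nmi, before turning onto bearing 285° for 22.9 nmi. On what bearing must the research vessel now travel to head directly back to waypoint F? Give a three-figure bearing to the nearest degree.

Leg 1 (157°, 22.6 nmi): east 22.6 sin 157° = 8.83, north 22.6 cos 157° = -20.80
Leg 2 (048°, 24.2 nmi): east 24.2 sin 48° = 17.98, north 24.2 cos 48° = 16.19
Leg 3 (285°, 22.9 nmi): east 22.9 sin 285° = -22.12, north 22.9 cos 285° = 5.93
Net displacement: 4.69 east, 1.32 north. Direction back to start is (-4.69, -1.32): bearing = atan2(-4.69, -1.32) mod 360° = 254.34° ≈ 254°.

254°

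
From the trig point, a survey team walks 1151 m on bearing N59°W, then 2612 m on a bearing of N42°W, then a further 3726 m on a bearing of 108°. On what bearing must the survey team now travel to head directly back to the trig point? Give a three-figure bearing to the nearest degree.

210°

Leg 1 (N59°W, 1151 m): east 1151 sin 301° = -986.60, north 1151 cos 301° = 592.81
Leg 2 (N42°W, 2612 m): east 2612 sin 318° = -1747.77, north 2612 cos 318° = 1941.09
Leg 3 (108°, 3726 m): east 3726 sin 108° = 3543.64, north 3726 cos 108° = -1151.40
Net displacement: 809.27 east, 1382.51 north. Direction back to start is (-809.27, -1382.51): bearing = atan2(-809.27, -1382.51) mod 360° = 210.34° ≈ 210°.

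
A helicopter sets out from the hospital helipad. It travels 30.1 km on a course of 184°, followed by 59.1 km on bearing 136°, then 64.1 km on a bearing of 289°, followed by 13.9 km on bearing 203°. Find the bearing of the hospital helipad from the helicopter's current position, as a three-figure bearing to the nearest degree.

023°

Leg 1 (184°, 30.1 km): east 30.1 sin 184° = -2.10, north 30.1 cos 184° = -30.03
Leg 2 (136°, 59.1 km): east 59.1 sin 136° = 41.05, north 59.1 cos 136° = -42.51
Leg 3 (289°, 64.1 km): east 64.1 sin 289° = -60.61, north 64.1 cos 289° = 20.87
Leg 4 (203°, 13.9 km): east 13.9 sin 203° = -5.43, north 13.9 cos 203° = -12.80
Net displacement: -27.08 east, -64.47 north. Direction back to start is (27.08, 64.47): bearing = atan2(27.08, 64.47) mod 360° = 22.79° ≈ 023°.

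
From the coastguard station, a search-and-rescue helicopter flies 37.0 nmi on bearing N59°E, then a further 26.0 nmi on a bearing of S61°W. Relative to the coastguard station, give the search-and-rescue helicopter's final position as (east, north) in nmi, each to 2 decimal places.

(8.98, 6.45)

Leg 1 (N59°E, 37.0 nmi): east 37.0 sin 59° = 31.72, north 37.0 cos 59° = 19.06
Leg 2 (S61°W, 26.0 nmi): east 26.0 sin 241° = -22.74, north 26.0 cos 241° = -12.61
Summing: 8.98 nmi east, 6.45 nmi north → (8.98, 6.45).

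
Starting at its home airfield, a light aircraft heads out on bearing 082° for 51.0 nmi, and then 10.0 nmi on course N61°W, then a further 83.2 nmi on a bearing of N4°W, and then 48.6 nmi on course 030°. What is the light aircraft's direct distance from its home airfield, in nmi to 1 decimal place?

Leg 1 (082°, 51.0 nmi): east 51.0 sin 82° = 50.50, north 51.0 cos 82° = 7.10
Leg 2 (N61°W, 10.0 nmi): east 10.0 sin 299° = -8.75, north 10.0 cos 299° = 4.85
Leg 3 (N4°W, 83.2 nmi): east 83.2 sin 356° = -5.80, north 83.2 cos 356° = 83.00
Leg 4 (030°, 48.6 nmi): east 48.6 sin 30° = 24.30, north 48.6 cos 30° = 42.09
Net: 60.25 east, 137.03 north. Distance = √((60.25)² + (137.03)²) = 149.694 nmi.

149.7 nmi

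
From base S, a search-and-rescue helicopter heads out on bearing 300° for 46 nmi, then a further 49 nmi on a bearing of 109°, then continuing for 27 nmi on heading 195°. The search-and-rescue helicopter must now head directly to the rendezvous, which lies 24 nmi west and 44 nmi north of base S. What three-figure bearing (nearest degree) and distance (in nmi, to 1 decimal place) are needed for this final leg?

Leg 1 (300°, 46 nmi): east 46 sin 300° = -39.84, north 46 cos 300° = 23.00
Leg 2 (109°, 49 nmi): east 49 sin 109° = 46.33, north 49 cos 109° = -15.95
Leg 3 (195°, 27 nmi): east 27 sin 195° = -6.99, north 27 cos 195° = -26.08
Current position: (-0.49, -19.03). Target: (-24, 44). Remaining: Δeast = -23.51, Δnorth = 63.03.
Bearing = atan2(-23.51, 63.03) mod 360° = 339.55°; distance = √((-23.51)² + (63.03)²) = 67.273 nmi.

340°, 67.3 nmi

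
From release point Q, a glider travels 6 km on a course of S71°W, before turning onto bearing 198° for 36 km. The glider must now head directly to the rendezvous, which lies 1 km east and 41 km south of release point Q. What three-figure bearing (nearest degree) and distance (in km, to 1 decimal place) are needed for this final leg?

Leg 1 (S71°W, 6 km): east 6 sin 251° = -5.67, north 6 cos 251° = -1.95
Leg 2 (198°, 36 km): east 36 sin 198° = -11.12, north 36 cos 198° = -34.24
Current position: (-16.80, -36.19). Target: (1, -41). Remaining: Δeast = 17.80, Δnorth = -4.81.
Bearing = atan2(17.80, -4.81) mod 360° = 105.12°; distance = √((17.80)² + (-4.81)²) = 18.436 km.

105°, 18.4 km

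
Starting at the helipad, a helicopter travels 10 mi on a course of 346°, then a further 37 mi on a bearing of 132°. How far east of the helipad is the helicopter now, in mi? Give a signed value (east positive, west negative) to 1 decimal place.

Leg 1 (346°, 10 mi): east 10 sin 346° = -2.42, north 10 cos 346° = 9.70
Leg 2 (132°, 37 mi): east 37 sin 132° = 27.50, north 37 cos 132° = -24.76
Net east component: 25.08 mi.

25.1 mi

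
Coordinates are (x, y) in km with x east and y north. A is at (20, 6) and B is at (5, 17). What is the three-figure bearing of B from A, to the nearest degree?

306°

Δeast = 5 − 20 = -15.00; Δnorth = 17 − 6 = 11.00.
Bearing = atan2(Δeast, Δnorth) mod 360° = 306.25° ≈ 306°.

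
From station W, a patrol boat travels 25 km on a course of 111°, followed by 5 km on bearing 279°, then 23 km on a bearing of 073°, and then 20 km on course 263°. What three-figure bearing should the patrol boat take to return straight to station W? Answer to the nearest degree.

Leg 1 (111°, 25 km): east 25 sin 111° = 23.34, north 25 cos 111° = -8.96
Leg 2 (279°, 5 km): east 5 sin 279° = -4.94, north 5 cos 279° = 0.78
Leg 3 (073°, 23 km): east 23 sin 73° = 22.00, north 23 cos 73° = 6.72
Leg 4 (263°, 20 km): east 20 sin 263° = -19.85, north 20 cos 263° = -2.44
Net displacement: 20.55 east, -3.89 north. Direction back to start is (-20.55, 3.89): bearing = atan2(-20.55, 3.89) mod 360° = 280.72° ≈ 281°.

281°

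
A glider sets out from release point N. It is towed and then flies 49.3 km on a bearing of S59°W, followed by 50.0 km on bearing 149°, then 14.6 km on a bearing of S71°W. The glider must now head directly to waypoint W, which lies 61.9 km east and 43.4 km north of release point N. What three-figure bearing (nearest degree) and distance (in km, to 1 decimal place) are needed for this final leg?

Leg 1 (S59°W, 49.3 km): east 49.3 sin 239° = -42.26, north 49.3 cos 239° = -25.39
Leg 2 (149°, 50.0 km): east 50.0 sin 149° = 25.75, north 50.0 cos 149° = -42.86
Leg 3 (S71°W, 14.6 km): east 14.6 sin 251° = -13.80, north 14.6 cos 251° = -4.75
Current position: (-30.31, -73.00). Target: (61.9, 43.4). Remaining: Δeast = 92.21, Δnorth = 116.40.
Bearing = atan2(92.21, 116.40) mod 360° = 38.39°; distance = √((92.21)² + (116.40)²) = 148.501 km.

038°, 148.5 km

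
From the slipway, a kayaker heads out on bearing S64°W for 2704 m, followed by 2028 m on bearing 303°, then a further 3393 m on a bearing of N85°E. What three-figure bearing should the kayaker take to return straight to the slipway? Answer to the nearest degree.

106°

Leg 1 (S64°W, 2704 m): east 2704 sin 244° = -2430.34, north 2704 cos 244° = -1185.36
Leg 2 (303°, 2028 m): east 2028 sin 303° = -1700.82, north 2028 cos 303° = 1104.53
Leg 3 (N85°E, 3393 m): east 3393 sin 85° = 3380.09, north 3393 cos 85° = 295.72
Net displacement: -751.07 east, 214.89 north. Direction back to start is (751.07, -214.89): bearing = atan2(751.07, -214.89) mod 360° = 105.97° ≈ 106°.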